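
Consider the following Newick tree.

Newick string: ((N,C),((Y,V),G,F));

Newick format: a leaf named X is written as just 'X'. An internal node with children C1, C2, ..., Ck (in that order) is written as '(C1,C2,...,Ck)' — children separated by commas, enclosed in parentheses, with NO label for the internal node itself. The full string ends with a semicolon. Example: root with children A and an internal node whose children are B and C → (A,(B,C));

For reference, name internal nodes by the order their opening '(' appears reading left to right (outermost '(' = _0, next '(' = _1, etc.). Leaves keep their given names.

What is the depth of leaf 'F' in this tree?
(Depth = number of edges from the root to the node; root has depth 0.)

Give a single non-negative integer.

Newick: ((N,C),((Y,V),G,F));
Naming internals by '(' encounter order: outermost '(' = _0, next = _1, ...
Query node: F
Path from root: _0 -> _2 -> F
Depth of F: 2 (number of edges from root)

Answer: 2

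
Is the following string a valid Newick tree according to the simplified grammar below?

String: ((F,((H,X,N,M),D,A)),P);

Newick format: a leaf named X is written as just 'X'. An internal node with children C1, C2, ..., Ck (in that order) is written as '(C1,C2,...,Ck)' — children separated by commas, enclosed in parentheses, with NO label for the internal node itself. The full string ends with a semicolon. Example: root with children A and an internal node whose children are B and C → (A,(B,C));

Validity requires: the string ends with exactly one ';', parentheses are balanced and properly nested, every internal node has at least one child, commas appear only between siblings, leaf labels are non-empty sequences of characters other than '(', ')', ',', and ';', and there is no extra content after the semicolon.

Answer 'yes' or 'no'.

Answer: yes

Derivation:
Input: ((F,((H,X,N,M),D,A)),P);
Paren balance: 4 '(' vs 4 ')' OK
Ends with single ';': True
Full parse: OK
Valid: True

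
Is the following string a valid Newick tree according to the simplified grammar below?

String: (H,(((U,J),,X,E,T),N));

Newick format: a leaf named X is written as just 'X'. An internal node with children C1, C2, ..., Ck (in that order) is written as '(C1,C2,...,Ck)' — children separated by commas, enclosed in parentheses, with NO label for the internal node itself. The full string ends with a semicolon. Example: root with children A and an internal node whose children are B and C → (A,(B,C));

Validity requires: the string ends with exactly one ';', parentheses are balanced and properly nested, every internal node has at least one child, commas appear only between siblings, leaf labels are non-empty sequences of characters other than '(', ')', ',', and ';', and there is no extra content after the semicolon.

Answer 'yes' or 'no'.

Answer: no

Derivation:
Input: (H,(((U,J),,X,E,T),N));
Paren balance: 4 '(' vs 4 ')' OK
Ends with single ';': True
Full parse: FAILS (empty leaf label at pos 11)
Valid: False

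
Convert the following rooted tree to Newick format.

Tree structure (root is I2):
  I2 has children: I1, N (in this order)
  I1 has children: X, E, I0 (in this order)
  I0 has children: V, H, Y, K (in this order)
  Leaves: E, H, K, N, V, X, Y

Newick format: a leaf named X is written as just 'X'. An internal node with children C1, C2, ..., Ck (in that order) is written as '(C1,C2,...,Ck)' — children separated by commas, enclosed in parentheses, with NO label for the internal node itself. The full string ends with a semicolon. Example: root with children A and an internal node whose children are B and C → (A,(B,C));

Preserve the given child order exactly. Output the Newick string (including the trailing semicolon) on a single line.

Answer: ((X,E,(V,H,Y,K)),N);

Derivation:
internal I2 with children ['I1', 'N']
  internal I1 with children ['X', 'E', 'I0']
    leaf 'X' → 'X'
    leaf 'E' → 'E'
    internal I0 with children ['V', 'H', 'Y', 'K']
      leaf 'V' → 'V'
      leaf 'H' → 'H'
      leaf 'Y' → 'Y'
      leaf 'K' → 'K'
    → '(V,H,Y,K)'
  → '(X,E,(V,H,Y,K))'
  leaf 'N' → 'N'
→ '((X,E,(V,H,Y,K)),N)'
Final: ((X,E,(V,H,Y,K)),N);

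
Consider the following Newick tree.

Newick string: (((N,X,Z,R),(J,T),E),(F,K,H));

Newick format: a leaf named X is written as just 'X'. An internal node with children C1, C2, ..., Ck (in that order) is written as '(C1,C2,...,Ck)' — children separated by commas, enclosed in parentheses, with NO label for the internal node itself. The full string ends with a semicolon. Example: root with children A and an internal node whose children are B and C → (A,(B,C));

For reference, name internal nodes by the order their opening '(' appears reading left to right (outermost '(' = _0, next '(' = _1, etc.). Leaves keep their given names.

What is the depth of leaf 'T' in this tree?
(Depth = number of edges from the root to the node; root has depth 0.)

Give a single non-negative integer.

Newick: (((N,X,Z,R),(J,T),E),(F,K,H));
Naming internals by '(' encounter order: outermost '(' = _0, next = _1, ...
Query node: T
Path from root: _0 -> _1 -> _3 -> T
Depth of T: 3 (number of edges from root)

Answer: 3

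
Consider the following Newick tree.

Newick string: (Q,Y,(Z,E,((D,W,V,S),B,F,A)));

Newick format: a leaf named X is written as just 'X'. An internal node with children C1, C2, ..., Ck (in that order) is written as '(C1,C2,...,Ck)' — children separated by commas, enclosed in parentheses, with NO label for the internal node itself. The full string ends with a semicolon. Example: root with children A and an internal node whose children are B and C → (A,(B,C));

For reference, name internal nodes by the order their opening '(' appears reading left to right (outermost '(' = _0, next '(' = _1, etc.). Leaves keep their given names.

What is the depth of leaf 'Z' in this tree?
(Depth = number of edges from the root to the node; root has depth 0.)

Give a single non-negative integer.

Newick: (Q,Y,(Z,E,((D,W,V,S),B,F,A)));
Naming internals by '(' encounter order: outermost '(' = _0, next = _1, ...
Query node: Z
Path from root: _0 -> _1 -> Z
Depth of Z: 2 (number of edges from root)

Answer: 2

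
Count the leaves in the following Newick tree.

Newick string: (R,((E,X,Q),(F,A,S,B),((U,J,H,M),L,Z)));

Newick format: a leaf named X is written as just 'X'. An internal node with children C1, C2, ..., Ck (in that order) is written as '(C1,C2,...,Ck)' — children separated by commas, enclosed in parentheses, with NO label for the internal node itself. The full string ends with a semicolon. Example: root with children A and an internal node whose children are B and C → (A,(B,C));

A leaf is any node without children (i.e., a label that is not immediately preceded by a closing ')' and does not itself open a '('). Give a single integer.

Newick: (R,((E,X,Q),(F,A,S,B),((U,J,H,M),L,Z)));
Scan left-to-right; a leaf is any maximal label run not followed by '(':
  pos 1: leaf 'R' → count = 1
  pos 5: leaf 'E' → count = 2
  pos 7: leaf 'X' → count = 3
  pos 9: leaf 'Q' → count = 4
  pos 13: leaf 'F' → count = 5
  pos 15: leaf 'A' → count = 6
  pos 17: leaf 'S' → count = 7
  pos 19: leaf 'B' → count = 8
  pos 24: leaf 'U' → count = 9
  pos 26: leaf 'J' → count = 10
  pos 28: leaf 'H' → count = 11
  pos 30: leaf 'M' → count = 12
  pos 33: leaf 'L' → count = 13
  pos 35: leaf 'Z' → count = 14
Total leaves: 14

Answer: 14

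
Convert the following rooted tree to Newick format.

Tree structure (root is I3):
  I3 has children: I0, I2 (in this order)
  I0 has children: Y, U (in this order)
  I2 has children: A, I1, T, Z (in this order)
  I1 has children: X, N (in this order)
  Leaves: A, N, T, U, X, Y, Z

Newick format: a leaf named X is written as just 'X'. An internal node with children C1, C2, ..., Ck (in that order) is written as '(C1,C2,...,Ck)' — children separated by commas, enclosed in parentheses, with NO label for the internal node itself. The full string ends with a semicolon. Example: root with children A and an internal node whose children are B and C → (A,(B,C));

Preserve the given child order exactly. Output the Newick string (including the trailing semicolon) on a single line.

Answer: ((Y,U),(A,(X,N),T,Z));

Derivation:
internal I3 with children ['I0', 'I2']
  internal I0 with children ['Y', 'U']
    leaf 'Y' → 'Y'
    leaf 'U' → 'U'
  → '(Y,U)'
  internal I2 with children ['A', 'I1', 'T', 'Z']
    leaf 'A' → 'A'
    internal I1 with children ['X', 'N']
      leaf 'X' → 'X'
      leaf 'N' → 'N'
    → '(X,N)'
    leaf 'T' → 'T'
    leaf 'Z' → 'Z'
  → '(A,(X,N),T,Z)'
→ '((Y,U),(A,(X,N),T,Z))'
Final: ((Y,U),(A,(X,N),T,Z));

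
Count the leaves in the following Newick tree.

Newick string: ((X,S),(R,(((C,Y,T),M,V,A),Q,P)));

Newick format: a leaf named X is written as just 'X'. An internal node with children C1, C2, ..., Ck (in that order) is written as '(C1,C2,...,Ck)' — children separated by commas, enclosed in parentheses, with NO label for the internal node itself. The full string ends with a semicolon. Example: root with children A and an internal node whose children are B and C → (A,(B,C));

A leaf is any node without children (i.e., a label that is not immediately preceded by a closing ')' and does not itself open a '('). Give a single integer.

Answer: 11

Derivation:
Newick: ((X,S),(R,(((C,Y,T),M,V,A),Q,P)));
Scan left-to-right; a leaf is any maximal label run not followed by '(':
  pos 2: leaf 'X' → count = 1
  pos 4: leaf 'S' → count = 2
  pos 8: leaf 'R' → count = 3
  pos 13: leaf 'C' → count = 4
  pos 15: leaf 'Y' → count = 5
  pos 17: leaf 'T' → count = 6
  pos 20: leaf 'M' → count = 7
  pos 22: leaf 'V' → count = 8
  pos 24: leaf 'A' → count = 9
  pos 27: leaf 'Q' → count = 10
  pos 29: leaf 'P' → count = 11
Total leaves: 11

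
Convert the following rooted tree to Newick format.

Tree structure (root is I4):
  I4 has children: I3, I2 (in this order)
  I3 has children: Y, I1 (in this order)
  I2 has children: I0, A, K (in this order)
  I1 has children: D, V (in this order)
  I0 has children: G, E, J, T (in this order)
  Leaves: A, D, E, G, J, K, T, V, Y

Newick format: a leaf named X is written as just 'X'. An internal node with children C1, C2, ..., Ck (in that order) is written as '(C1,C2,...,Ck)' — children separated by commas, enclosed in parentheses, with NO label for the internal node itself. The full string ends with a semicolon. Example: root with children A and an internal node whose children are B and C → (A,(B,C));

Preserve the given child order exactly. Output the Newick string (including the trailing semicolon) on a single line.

internal I4 with children ['I3', 'I2']
  internal I3 with children ['Y', 'I1']
    leaf 'Y' → 'Y'
    internal I1 with children ['D', 'V']
      leaf 'D' → 'D'
      leaf 'V' → 'V'
    → '(D,V)'
  → '(Y,(D,V))'
  internal I2 with children ['I0', 'A', 'K']
    internal I0 with children ['G', 'E', 'J', 'T']
      leaf 'G' → 'G'
      leaf 'E' → 'E'
      leaf 'J' → 'J'
      leaf 'T' → 'T'
    → '(G,E,J,T)'
    leaf 'A' → 'A'
    leaf 'K' → 'K'
  → '((G,E,J,T),A,K)'
→ '((Y,(D,V)),((G,E,J,T),A,K))'
Final: ((Y,(D,V)),((G,E,J,T),A,K));

Answer: ((Y,(D,V)),((G,E,J,T),A,K));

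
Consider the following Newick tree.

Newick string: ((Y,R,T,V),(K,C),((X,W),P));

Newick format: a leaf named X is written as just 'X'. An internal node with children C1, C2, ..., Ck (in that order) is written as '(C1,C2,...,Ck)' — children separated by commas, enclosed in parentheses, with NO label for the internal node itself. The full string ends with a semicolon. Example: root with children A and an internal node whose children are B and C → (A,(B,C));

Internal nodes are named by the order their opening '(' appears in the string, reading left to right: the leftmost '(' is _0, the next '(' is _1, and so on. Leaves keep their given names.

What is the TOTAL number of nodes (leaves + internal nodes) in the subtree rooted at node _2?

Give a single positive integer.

Newick: ((Y,R,T,V),(K,C),((X,W),P));
Locate _2: it is the '(' at position 11 (the 3rd '(' reading left to right).
Query: subtree rooted at _2
_2: subtree_size = 1 + 2
  K: subtree_size = 1 + 0
  C: subtree_size = 1 + 0
Total subtree size of _2: 3

Answer: 3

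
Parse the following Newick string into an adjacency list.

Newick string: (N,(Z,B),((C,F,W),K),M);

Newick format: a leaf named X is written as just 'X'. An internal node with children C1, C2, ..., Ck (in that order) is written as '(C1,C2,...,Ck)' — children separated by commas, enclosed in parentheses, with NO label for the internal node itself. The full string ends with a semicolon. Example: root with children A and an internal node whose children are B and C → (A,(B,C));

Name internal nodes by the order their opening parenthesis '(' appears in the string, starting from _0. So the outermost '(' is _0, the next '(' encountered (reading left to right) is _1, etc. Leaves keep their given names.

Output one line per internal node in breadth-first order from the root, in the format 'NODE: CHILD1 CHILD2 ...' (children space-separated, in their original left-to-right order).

Answer: _0: N _1 _2 M
_1: Z B
_2: _3 K
_3: C F W

Derivation:
Input: (N,(Z,B),((C,F,W),K),M);
Scanning left-to-right, naming '(' by encounter order:
  pos 0: '(' -> open internal node _0 (depth 1)
  pos 3: '(' -> open internal node _1 (depth 2)
  pos 7: ')' -> close internal node _1 (now at depth 1)
  pos 9: '(' -> open internal node _2 (depth 2)
  pos 10: '(' -> open internal node _3 (depth 3)
  pos 16: ')' -> close internal node _3 (now at depth 2)
  pos 19: ')' -> close internal node _2 (now at depth 1)
  pos 22: ')' -> close internal node _0 (now at depth 0)
Total internal nodes: 4
BFS adjacency from root:
  _0: N _1 _2 M
  _1: Z B
  _2: _3 K
  _3: C F W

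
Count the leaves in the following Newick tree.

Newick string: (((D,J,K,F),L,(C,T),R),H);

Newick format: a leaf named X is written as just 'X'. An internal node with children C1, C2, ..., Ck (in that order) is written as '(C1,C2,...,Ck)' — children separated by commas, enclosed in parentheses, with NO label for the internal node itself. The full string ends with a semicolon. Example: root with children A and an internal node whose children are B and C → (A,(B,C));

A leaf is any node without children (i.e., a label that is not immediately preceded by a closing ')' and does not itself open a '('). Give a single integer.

Newick: (((D,J,K,F),L,(C,T),R),H);
Scan left-to-right; a leaf is any maximal label run not followed by '(':
  pos 3: leaf 'D' → count = 1
  pos 5: leaf 'J' → count = 2
  pos 7: leaf 'K' → count = 3
  pos 9: leaf 'F' → count = 4
  pos 12: leaf 'L' → count = 5
  pos 15: leaf 'C' → count = 6
  pos 17: leaf 'T' → count = 7
  pos 20: leaf 'R' → count = 8
  pos 23: leaf 'H' → count = 9
Total leaves: 9

Answer: 9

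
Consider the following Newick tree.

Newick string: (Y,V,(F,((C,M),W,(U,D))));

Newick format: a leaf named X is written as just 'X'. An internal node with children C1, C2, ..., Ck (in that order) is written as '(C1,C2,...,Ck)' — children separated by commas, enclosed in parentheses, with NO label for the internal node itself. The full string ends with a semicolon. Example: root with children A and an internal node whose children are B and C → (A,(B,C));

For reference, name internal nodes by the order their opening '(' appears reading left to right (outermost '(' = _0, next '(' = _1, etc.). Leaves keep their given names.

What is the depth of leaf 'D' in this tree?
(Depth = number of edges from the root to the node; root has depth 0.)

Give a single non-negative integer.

Newick: (Y,V,(F,((C,M),W,(U,D))));
Naming internals by '(' encounter order: outermost '(' = _0, next = _1, ...
Query node: D
Path from root: _0 -> _1 -> _2 -> _4 -> D
Depth of D: 4 (number of edges from root)

Answer: 4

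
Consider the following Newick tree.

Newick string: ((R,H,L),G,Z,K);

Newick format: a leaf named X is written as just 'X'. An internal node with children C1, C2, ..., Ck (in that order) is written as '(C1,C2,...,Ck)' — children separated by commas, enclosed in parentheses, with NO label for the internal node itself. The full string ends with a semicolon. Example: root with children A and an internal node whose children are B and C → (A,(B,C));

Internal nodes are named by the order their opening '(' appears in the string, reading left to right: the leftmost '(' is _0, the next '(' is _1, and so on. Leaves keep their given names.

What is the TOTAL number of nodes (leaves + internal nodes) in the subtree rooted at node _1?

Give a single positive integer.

Answer: 4

Derivation:
Newick: ((R,H,L),G,Z,K);
Locate _1: it is the '(' at position 1 (the 2nd '(' reading left to right).
Query: subtree rooted at _1
_1: subtree_size = 1 + 3
  R: subtree_size = 1 + 0
  H: subtree_size = 1 + 0
  L: subtree_size = 1 + 0
Total subtree size of _1: 4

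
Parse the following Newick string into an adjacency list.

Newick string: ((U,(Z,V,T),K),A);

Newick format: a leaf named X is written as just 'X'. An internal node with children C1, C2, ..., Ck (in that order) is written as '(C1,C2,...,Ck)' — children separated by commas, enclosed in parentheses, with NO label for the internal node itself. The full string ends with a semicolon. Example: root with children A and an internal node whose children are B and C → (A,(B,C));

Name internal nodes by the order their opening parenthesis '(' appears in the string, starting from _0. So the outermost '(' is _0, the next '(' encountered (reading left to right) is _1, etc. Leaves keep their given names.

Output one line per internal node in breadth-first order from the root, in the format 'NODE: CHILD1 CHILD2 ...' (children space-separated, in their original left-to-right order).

Answer: _0: _1 A
_1: U _2 K
_2: Z V T

Derivation:
Input: ((U,(Z,V,T),K),A);
Scanning left-to-right, naming '(' by encounter order:
  pos 0: '(' -> open internal node _0 (depth 1)
  pos 1: '(' -> open internal node _1 (depth 2)
  pos 4: '(' -> open internal node _2 (depth 3)
  pos 10: ')' -> close internal node _2 (now at depth 2)
  pos 13: ')' -> close internal node _1 (now at depth 1)
  pos 16: ')' -> close internal node _0 (now at depth 0)
Total internal nodes: 3
BFS adjacency from root:
  _0: _1 A
  _1: U _2 K
  _2: Z V T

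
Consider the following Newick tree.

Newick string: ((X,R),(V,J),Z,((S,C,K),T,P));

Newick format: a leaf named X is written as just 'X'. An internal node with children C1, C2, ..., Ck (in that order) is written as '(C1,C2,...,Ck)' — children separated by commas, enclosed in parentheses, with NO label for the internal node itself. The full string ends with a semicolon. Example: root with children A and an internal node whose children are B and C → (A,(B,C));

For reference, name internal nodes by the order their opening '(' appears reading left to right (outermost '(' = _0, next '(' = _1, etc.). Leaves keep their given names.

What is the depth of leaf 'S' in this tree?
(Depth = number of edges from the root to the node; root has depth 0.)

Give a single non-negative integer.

Answer: 3

Derivation:
Newick: ((X,R),(V,J),Z,((S,C,K),T,P));
Naming internals by '(' encounter order: outermost '(' = _0, next = _1, ...
Query node: S
Path from root: _0 -> _3 -> _4 -> S
Depth of S: 3 (number of edges from root)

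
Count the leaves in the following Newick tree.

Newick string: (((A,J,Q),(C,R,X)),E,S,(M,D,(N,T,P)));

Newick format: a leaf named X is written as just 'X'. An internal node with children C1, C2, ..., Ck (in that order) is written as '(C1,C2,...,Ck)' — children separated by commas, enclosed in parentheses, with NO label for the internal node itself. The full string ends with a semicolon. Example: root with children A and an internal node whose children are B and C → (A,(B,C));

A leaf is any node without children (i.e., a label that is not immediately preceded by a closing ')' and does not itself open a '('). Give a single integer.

Newick: (((A,J,Q),(C,R,X)),E,S,(M,D,(N,T,P)));
Scan left-to-right; a leaf is any maximal label run not followed by '(':
  pos 3: leaf 'A' → count = 1
  pos 5: leaf 'J' → count = 2
  pos 7: leaf 'Q' → count = 3
  pos 11: leaf 'C' → count = 4
  pos 13: leaf 'R' → count = 5
  pos 15: leaf 'X' → count = 6
  pos 19: leaf 'E' → count = 7
  pos 21: leaf 'S' → count = 8
  pos 24: leaf 'M' → count = 9
  pos 26: leaf 'D' → count = 10
  pos 29: leaf 'N' → count = 11
  pos 31: leaf 'T' → count = 12
  pos 33: leaf 'P' → count = 13
Total leaves: 13

Answer: 13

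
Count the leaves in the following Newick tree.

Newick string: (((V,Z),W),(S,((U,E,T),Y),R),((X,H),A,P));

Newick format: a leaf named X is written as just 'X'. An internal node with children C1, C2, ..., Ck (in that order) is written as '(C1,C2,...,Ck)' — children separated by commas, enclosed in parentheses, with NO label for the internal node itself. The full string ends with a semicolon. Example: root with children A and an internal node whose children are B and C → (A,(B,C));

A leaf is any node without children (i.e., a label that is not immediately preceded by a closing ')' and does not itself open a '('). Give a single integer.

Answer: 13

Derivation:
Newick: (((V,Z),W),(S,((U,E,T),Y),R),((X,H),A,P));
Scan left-to-right; a leaf is any maximal label run not followed by '(':
  pos 3: leaf 'V' → count = 1
  pos 5: leaf 'Z' → count = 2
  pos 8: leaf 'W' → count = 3
  pos 12: leaf 'S' → count = 4
  pos 16: leaf 'U' → count = 5
  pos 18: leaf 'E' → count = 6
  pos 20: leaf 'T' → count = 7
  pos 23: leaf 'Y' → count = 8
  pos 26: leaf 'R' → count = 9
  pos 31: leaf 'X' → count = 10
  pos 33: leaf 'H' → count = 11
  pos 36: leaf 'A' → count = 12
  pos 38: leaf 'P' → count = 13
Total leaves: 13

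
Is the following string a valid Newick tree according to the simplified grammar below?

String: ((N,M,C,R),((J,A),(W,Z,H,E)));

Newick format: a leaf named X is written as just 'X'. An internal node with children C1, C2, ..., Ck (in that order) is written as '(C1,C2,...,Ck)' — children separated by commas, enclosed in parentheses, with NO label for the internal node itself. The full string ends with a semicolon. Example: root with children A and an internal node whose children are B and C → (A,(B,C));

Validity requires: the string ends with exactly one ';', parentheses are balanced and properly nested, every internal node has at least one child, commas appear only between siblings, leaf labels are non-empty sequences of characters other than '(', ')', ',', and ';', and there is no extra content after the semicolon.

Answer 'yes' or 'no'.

Input: ((N,M,C,R),((J,A),(W,Z,H,E)));
Paren balance: 5 '(' vs 5 ')' OK
Ends with single ';': True
Full parse: OK
Valid: True

Answer: yes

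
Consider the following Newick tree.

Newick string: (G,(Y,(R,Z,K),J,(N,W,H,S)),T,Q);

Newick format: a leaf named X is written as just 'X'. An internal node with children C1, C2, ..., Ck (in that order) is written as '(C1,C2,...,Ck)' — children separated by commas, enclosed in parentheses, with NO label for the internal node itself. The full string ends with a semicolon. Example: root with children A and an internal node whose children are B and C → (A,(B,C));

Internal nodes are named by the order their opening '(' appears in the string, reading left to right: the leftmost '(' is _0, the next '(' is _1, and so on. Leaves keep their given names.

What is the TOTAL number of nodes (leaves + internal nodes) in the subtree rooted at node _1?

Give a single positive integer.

Newick: (G,(Y,(R,Z,K),J,(N,W,H,S)),T,Q);
Locate _1: it is the '(' at position 3 (the 2nd '(' reading left to right).
Query: subtree rooted at _1
_1: subtree_size = 1 + 11
  Y: subtree_size = 1 + 0
  _2: subtree_size = 1 + 3
    R: subtree_size = 1 + 0
    Z: subtree_size = 1 + 0
    K: subtree_size = 1 + 0
  J: subtree_size = 1 + 0
  _3: subtree_size = 1 + 4
    N: subtree_size = 1 + 0
    W: subtree_size = 1 + 0
    H: subtree_size = 1 + 0
    S: subtree_size = 1 + 0
Total subtree size of _1: 12

Answer: 12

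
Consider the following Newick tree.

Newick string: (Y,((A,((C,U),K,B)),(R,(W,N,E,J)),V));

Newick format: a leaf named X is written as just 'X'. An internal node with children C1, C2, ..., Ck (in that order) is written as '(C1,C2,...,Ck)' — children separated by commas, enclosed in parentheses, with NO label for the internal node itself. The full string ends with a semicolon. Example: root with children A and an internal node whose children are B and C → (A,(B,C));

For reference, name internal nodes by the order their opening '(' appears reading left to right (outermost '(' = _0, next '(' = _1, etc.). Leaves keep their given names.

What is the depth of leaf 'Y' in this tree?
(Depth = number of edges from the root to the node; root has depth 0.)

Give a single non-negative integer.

Newick: (Y,((A,((C,U),K,B)),(R,(W,N,E,J)),V));
Naming internals by '(' encounter order: outermost '(' = _0, next = _1, ...
Query node: Y
Path from root: _0 -> Y
Depth of Y: 1 (number of edges from root)

Answer: 1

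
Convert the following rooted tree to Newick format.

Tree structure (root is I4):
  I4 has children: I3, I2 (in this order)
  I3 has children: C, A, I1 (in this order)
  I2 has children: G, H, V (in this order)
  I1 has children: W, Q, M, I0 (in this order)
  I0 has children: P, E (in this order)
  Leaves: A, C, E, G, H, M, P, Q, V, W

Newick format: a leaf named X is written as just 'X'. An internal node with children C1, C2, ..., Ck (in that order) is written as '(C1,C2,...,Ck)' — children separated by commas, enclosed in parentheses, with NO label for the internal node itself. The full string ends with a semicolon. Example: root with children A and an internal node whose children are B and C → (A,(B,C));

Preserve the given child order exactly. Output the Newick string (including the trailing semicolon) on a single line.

internal I4 with children ['I3', 'I2']
  internal I3 with children ['C', 'A', 'I1']
    leaf 'C' → 'C'
    leaf 'A' → 'A'
    internal I1 with children ['W', 'Q', 'M', 'I0']
      leaf 'W' → 'W'
      leaf 'Q' → 'Q'
      leaf 'M' → 'M'
      internal I0 with children ['P', 'E']
        leaf 'P' → 'P'
        leaf 'E' → 'E'
      → '(P,E)'
    → '(W,Q,M,(P,E))'
  → '(C,A,(W,Q,M,(P,E)))'
  internal I2 with children ['G', 'H', 'V']
    leaf 'G' → 'G'
    leaf 'H' → 'H'
    leaf 'V' → 'V'
  → '(G,H,V)'
→ '((C,A,(W,Q,M,(P,E))),(G,H,V))'
Final: ((C,A,(W,Q,M,(P,E))),(G,H,V));

Answer: ((C,A,(W,Q,M,(P,E))),(G,H,V));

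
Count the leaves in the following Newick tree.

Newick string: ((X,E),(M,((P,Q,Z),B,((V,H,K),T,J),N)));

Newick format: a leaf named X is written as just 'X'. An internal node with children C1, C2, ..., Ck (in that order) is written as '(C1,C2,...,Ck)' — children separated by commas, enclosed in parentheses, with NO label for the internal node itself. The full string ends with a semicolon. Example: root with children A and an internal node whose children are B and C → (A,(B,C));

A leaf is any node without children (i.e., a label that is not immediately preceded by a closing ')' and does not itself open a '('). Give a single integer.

Answer: 13

Derivation:
Newick: ((X,E),(M,((P,Q,Z),B,((V,H,K),T,J),N)));
Scan left-to-right; a leaf is any maximal label run not followed by '(':
  pos 2: leaf 'X' → count = 1
  pos 4: leaf 'E' → count = 2
  pos 8: leaf 'M' → count = 3
  pos 12: leaf 'P' → count = 4
  pos 14: leaf 'Q' → count = 5
  pos 16: leaf 'Z' → count = 6
  pos 19: leaf 'B' → count = 7
  pos 23: leaf 'V' → count = 8
  pos 25: leaf 'H' → count = 9
  pos 27: leaf 'K' → count = 10
  pos 30: leaf 'T' → count = 11
  pos 32: leaf 'J' → count = 12
  pos 35: leaf 'N' → count = 13
Total leaves: 13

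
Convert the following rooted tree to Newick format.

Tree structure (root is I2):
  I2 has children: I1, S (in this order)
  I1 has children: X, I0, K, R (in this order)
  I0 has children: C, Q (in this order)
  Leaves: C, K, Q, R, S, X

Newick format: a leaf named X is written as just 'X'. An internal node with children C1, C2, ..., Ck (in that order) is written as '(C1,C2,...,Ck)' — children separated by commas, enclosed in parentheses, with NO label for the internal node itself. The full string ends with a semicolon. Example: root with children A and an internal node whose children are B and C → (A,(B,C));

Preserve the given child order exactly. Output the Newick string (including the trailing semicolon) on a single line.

Answer: ((X,(C,Q),K,R),S);

Derivation:
internal I2 with children ['I1', 'S']
  internal I1 with children ['X', 'I0', 'K', 'R']
    leaf 'X' → 'X'
    internal I0 with children ['C', 'Q']
      leaf 'C' → 'C'
      leaf 'Q' → 'Q'
    → '(C,Q)'
    leaf 'K' → 'K'
    leaf 'R' → 'R'
  → '(X,(C,Q),K,R)'
  leaf 'S' → 'S'
→ '((X,(C,Q),K,R),S)'
Final: ((X,(C,Q),K,R),S);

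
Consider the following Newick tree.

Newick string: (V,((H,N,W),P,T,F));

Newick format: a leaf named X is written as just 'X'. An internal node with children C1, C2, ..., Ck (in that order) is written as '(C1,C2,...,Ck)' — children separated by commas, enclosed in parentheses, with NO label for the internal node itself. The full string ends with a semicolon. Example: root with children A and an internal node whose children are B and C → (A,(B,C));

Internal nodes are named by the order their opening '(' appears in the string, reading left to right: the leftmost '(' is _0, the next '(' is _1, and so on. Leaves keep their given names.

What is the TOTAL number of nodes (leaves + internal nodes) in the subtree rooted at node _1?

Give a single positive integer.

Newick: (V,((H,N,W),P,T,F));
Locate _1: it is the '(' at position 3 (the 2nd '(' reading left to right).
Query: subtree rooted at _1
_1: subtree_size = 1 + 7
  _2: subtree_size = 1 + 3
    H: subtree_size = 1 + 0
    N: subtree_size = 1 + 0
    W: subtree_size = 1 + 0
  P: subtree_size = 1 + 0
  T: subtree_size = 1 + 0
  F: subtree_size = 1 + 0
Total subtree size of _1: 8

Answer: 8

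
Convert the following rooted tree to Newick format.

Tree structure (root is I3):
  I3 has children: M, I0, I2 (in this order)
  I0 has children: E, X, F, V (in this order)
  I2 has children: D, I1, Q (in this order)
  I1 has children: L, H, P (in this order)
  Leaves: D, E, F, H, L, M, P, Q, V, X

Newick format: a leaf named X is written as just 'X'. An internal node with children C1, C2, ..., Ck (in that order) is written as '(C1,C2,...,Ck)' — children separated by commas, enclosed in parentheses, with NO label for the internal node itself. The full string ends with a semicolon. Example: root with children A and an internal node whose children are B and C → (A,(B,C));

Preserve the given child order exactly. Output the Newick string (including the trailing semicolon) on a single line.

Answer: (M,(E,X,F,V),(D,(L,H,P),Q));

Derivation:
internal I3 with children ['M', 'I0', 'I2']
  leaf 'M' → 'M'
  internal I0 with children ['E', 'X', 'F', 'V']
    leaf 'E' → 'E'
    leaf 'X' → 'X'
    leaf 'F' → 'F'
    leaf 'V' → 'V'
  → '(E,X,F,V)'
  internal I2 with children ['D', 'I1', 'Q']
    leaf 'D' → 'D'
    internal I1 with children ['L', 'H', 'P']
      leaf 'L' → 'L'
      leaf 'H' → 'H'
      leaf 'P' → 'P'
    → '(L,H,P)'
    leaf 'Q' → 'Q'
  → '(D,(L,H,P),Q)'
→ '(M,(E,X,F,V),(D,(L,H,P),Q))'
Final: (M,(E,X,F,V),(D,(L,H,P),Q));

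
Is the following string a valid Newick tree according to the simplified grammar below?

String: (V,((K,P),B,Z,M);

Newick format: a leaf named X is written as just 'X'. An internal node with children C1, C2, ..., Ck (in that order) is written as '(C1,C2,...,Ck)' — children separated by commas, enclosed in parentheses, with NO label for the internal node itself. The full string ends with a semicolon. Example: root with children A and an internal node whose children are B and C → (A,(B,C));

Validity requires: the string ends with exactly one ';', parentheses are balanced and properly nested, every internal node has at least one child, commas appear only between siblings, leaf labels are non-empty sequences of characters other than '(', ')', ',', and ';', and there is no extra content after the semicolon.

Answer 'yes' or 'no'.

Answer: no

Derivation:
Input: (V,((K,P),B,Z,M);
Paren balance: 3 '(' vs 2 ')' MISMATCH
Ends with single ';': True
Full parse: FAILS (expected , or ) at pos 16)
Valid: False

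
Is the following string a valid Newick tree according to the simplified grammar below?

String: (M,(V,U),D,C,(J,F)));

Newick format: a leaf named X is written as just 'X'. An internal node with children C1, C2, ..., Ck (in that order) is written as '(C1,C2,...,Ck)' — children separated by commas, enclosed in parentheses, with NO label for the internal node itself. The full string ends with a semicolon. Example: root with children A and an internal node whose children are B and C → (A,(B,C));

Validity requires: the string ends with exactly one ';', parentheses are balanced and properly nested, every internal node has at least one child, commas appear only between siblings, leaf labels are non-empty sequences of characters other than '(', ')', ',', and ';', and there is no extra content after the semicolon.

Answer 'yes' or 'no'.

Answer: no

Derivation:
Input: (M,(V,U),D,C,(J,F)));
Paren balance: 3 '(' vs 4 ')' MISMATCH
Ends with single ';': True
Full parse: FAILS (extra content after tree at pos 19)
Valid: False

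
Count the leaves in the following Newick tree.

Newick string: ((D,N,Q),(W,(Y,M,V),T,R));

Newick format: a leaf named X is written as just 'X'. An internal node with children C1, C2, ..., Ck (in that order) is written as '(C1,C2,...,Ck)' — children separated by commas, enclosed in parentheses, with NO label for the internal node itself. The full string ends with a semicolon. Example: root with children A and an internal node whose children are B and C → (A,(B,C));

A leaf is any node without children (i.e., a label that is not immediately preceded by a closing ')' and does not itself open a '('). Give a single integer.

Answer: 9

Derivation:
Newick: ((D,N,Q),(W,(Y,M,V),T,R));
Scan left-to-right; a leaf is any maximal label run not followed by '(':
  pos 2: leaf 'D' → count = 1
  pos 4: leaf 'N' → count = 2
  pos 6: leaf 'Q' → count = 3
  pos 10: leaf 'W' → count = 4
  pos 13: leaf 'Y' → count = 5
  pos 15: leaf 'M' → count = 6
  pos 17: leaf 'V' → count = 7
  pos 20: leaf 'T' → count = 8
  pos 22: leaf 'R' → count = 9
Total leaves: 9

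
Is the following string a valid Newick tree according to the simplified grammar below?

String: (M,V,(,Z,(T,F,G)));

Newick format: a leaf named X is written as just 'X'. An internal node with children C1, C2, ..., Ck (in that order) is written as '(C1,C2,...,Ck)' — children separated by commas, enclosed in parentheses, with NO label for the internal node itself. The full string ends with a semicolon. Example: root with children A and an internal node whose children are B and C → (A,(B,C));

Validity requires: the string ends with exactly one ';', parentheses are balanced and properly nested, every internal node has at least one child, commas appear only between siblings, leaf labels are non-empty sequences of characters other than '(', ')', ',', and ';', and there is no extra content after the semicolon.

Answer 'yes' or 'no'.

Answer: no

Derivation:
Input: (M,V,(,Z,(T,F,G)));
Paren balance: 3 '(' vs 3 ')' OK
Ends with single ';': True
Full parse: FAILS (empty leaf label at pos 6)
Valid: False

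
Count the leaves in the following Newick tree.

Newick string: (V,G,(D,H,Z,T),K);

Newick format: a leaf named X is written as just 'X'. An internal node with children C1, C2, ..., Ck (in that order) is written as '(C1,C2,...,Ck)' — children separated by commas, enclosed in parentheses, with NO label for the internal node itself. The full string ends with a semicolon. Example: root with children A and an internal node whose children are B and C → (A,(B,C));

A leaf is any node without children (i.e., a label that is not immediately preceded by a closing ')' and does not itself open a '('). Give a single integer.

Newick: (V,G,(D,H,Z,T),K);
Scan left-to-right; a leaf is any maximal label run not followed by '(':
  pos 1: leaf 'V' → count = 1
  pos 3: leaf 'G' → count = 2
  pos 6: leaf 'D' → count = 3
  pos 8: leaf 'H' → count = 4
  pos 10: leaf 'Z' → count = 5
  pos 12: leaf 'T' → count = 6
  pos 15: leaf 'K' → count = 7
Total leaves: 7

Answer: 7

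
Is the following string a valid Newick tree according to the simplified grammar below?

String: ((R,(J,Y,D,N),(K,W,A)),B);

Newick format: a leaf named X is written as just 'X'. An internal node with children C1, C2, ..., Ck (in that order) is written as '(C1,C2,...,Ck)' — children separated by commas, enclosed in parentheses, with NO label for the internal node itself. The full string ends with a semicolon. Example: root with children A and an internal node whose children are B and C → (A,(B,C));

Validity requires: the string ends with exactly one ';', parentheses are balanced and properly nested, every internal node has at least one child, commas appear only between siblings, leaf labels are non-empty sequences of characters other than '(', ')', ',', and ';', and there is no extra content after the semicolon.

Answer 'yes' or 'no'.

Input: ((R,(J,Y,D,N),(K,W,A)),B);
Paren balance: 4 '(' vs 4 ')' OK
Ends with single ';': True
Full parse: OK
Valid: True

Answer: yes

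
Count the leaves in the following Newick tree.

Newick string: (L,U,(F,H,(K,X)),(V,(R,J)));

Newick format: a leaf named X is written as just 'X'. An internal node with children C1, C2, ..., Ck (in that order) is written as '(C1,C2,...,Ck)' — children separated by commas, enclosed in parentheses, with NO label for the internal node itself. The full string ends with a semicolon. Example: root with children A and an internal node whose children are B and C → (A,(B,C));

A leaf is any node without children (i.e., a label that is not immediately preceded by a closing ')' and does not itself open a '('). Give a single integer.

Newick: (L,U,(F,H,(K,X)),(V,(R,J)));
Scan left-to-right; a leaf is any maximal label run not followed by '(':
  pos 1: leaf 'L' → count = 1
  pos 3: leaf 'U' → count = 2
  pos 6: leaf 'F' → count = 3
  pos 8: leaf 'H' → count = 4
  pos 11: leaf 'K' → count = 5
  pos 13: leaf 'X' → count = 6
  pos 18: leaf 'V' → count = 7
  pos 21: leaf 'R' → count = 8
  pos 23: leaf 'J' → count = 9
Total leaves: 9

Answer: 9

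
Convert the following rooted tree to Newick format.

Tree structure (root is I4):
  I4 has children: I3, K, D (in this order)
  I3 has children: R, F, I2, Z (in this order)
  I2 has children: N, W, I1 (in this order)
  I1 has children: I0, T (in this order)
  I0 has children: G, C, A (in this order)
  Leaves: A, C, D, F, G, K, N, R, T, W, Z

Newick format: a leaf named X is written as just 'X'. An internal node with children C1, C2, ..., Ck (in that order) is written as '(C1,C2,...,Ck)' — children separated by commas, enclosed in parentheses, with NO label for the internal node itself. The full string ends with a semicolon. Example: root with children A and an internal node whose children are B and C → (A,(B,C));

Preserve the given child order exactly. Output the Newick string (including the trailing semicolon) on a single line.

internal I4 with children ['I3', 'K', 'D']
  internal I3 with children ['R', 'F', 'I2', 'Z']
    leaf 'R' → 'R'
    leaf 'F' → 'F'
    internal I2 with children ['N', 'W', 'I1']
      leaf 'N' → 'N'
      leaf 'W' → 'W'
      internal I1 with children ['I0', 'T']
        internal I0 with children ['G', 'C', 'A']
          leaf 'G' → 'G'
          leaf 'C' → 'C'
          leaf 'A' → 'A'
        → '(G,C,A)'
        leaf 'T' → 'T'
      → '((G,C,A),T)'
    → '(N,W,((G,C,A),T))'
    leaf 'Z' → 'Z'
  → '(R,F,(N,W,((G,C,A),T)),Z)'
  leaf 'K' → 'K'
  leaf 'D' → 'D'
→ '((R,F,(N,W,((G,C,A),T)),Z),K,D)'
Final: ((R,F,(N,W,((G,C,A),T)),Z),K,D);

Answer: ((R,F,(N,W,((G,C,A),T)),Z),K,D);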